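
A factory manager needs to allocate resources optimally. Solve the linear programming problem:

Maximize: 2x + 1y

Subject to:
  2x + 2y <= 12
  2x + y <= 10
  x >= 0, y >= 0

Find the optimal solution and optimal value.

Feasible vertices: (0, 0), (0, 6), (4, 2), (5, 0)
Objective 2x + 1y at each:
  (0, 0): 0
  (0, 6): 6
  (4, 2): 10
  (5, 0): 10
Maximum is 10 at (4, 2).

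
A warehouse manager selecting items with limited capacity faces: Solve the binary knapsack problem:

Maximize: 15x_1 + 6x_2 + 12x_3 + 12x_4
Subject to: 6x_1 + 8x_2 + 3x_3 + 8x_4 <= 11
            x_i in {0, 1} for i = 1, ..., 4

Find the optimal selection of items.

Items: item 1 (v=15, w=6), item 2 (v=6, w=8), item 3 (v=12, w=3), item 4 (v=12, w=8)
Capacity: 11
Checking all 16 subsets (w = total weight, v = total value):
  {}: w = 0, v = 0
  {1}: w = 6, v = 15
  {2}: w = 8, v = 6
  {3}: w = 3, v = 12
  {4}: w = 8, v = 12
  {1, 2}: w = 14 > 11, infeasible
  {1, 3}: w = 9, v = 27
  {1, 4}: w = 14 > 11, infeasible
  {2, 3}: w = 11, v = 18
  {2, 4}: w = 16 > 11, infeasible
  {3, 4}: w = 11, v = 24
  {1, 2, 3}: w = 17 > 11, infeasible
  {1, 2, 4}: w = 22 > 11, infeasible
  {1, 3, 4}: w = 17 > 11, infeasible
  {2, 3, 4}: w = 19 > 11, infeasible
  {1, 2, 3, 4}: w = 25 > 11, infeasible
Best feasible subset: items [1, 3]
Total weight: 9 <= 11, total value: 27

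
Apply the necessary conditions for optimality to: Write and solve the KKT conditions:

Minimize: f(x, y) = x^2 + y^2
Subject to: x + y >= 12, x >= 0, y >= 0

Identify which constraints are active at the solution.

KKT conditions for min x^2 + y^2 s.t. 1x + 1y >= 12, x >= 0, y >= 0:
Stationarity: 2x = mu*1 + mu_x, 2y = mu*1 + mu_y, with mu, mu_x, mu_y >= 0
Complementary slackness: mu*(x + y - 12) = 0, mu_x*x = 0, mu_y*y = 0
(0, 0) is infeasible (1*0 + 1*0 < 12), so if mu = 0 stationarity would force x = mu_x/2 >= 0, y = mu_y/2 >= 0 with mu_x*x = mu_y*y = 0, i.e. x = y = 0: contradiction. Hence mu > 0 and x + y = 12 is active.
Try x > 0, y > 0 (so mu_x = mu_y = 0): x = 1*mu/2, y = 1*mu/2
Substitute: 1*(1*mu/2) + 1*(1*mu/2) = 12
  mu*2/2 = 12 => mu = 12
x* = 6 > 0, y* = 6 > 0, consistent with mu_x = mu_y = 0.
f is convex and the constraints are linear, so this KKT point is the global minimum.
f* = 72
Active constraints: x + y >= 12 (holds with equality, mu = 12 > 0); x >= 0 and y >= 0 are inactive (mu_x = mu_y = 0).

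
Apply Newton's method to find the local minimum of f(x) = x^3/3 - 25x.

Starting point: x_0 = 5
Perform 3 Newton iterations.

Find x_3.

f(x) = x^3/3 - 25x
f'(x) = x^2 - 25, f''(x) = 2x
Newton update: x_{n+1} = x_n - (x_n^2 - 25)/(2*x_n)
Step 1: x_0 = 5, f'=0, f''=10, x_1 = 5
Step 2: x_1 = 5, f'=0, f''=10, x_2 = 5
Step 3: x_2 = 5, f'=0, f''=10, x_3 = 5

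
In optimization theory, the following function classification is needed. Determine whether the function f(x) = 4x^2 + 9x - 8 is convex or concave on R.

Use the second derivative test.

f(x) = 4x^2 + 9x - 8
f'(x) = 8x + 9
f''(x) = 8
Since f''(x) = 8 > 0 for all x, f is convex on R.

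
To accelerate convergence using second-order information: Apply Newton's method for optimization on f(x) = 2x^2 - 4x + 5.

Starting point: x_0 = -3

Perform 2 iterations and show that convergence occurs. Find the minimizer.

f(x) = 2x^2 - 4x + 5, f'(x) = 4x + (-4), f''(x) = 4
Step 1: f'(-3) = -16, x_1 = -3 - -16/4 = 1
Step 2: f'(1) = 0, x_2 = 1 (converged)
Newton's method converges in 1 step for quadratics.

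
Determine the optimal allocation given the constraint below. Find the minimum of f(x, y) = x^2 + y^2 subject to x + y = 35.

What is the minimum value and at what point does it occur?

Substitute y = 35 - x into f(x,y) = x^2 + y^2:
g(x) = x^2 + (35 - x)^2 = 2x^2 - 70x + 1225
g'(x) = 4x - 70 = 0  =>  x = 35/2
y = 35 - 35/2 = 35/2
Minimum value = (35/2)^2 + (35/2)^2 = 1225/2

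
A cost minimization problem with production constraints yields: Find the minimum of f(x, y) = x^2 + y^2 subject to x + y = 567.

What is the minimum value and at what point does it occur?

Substitute y = 567 - x into f(x,y) = x^2 + y^2:
g(x) = x^2 + (567 - x)^2 = 2x^2 - 1134x + 321489
g'(x) = 4x - 1134 = 0  =>  x = 567/2
y = 567 - 567/2 = 567/2
Minimum value = (567/2)^2 + (567/2)^2 = 321489/2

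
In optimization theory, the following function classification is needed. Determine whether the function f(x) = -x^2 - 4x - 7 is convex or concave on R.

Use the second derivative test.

f(x) = -x^2 - 4x - 7
f'(x) = -2x - 4
f''(x) = -2
Since f''(x) = -2 < 0 for all x, f is concave on R.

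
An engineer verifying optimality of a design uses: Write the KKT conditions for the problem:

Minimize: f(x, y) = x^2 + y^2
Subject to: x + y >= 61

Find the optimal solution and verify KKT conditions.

KKT conditions for min x^2 + y^2 s.t. x + y >= 61:
Stationarity: 2x = mu, 2y = mu
So x = y = mu/2.
Complementary slackness: mu*(x + y - 61) = 0
Primal feasibility: x + y >= 61; dual feasibility: mu >= 0
If mu = 0 then x = y = 0, but 0 + 0 < 61 is infeasible, so the constraint is active.
Constraint active: x + y = 2*(mu/2) = 61 => mu = 61
x = y = 61/2, f = 3721/2
Verify: stationarity 2*(61/2) = 61 = mu; primal 61/2 + 61/2 = 61 >= 61; dual mu = 61 >= 0; complementary slackness 61*(61 - 61) = 0. All KKT conditions hold.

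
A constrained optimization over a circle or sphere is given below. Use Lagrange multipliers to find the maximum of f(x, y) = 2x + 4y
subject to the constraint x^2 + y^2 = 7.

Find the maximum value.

Set up Lagrange conditions: grad f = lambda * grad g
  2 = 2*lambda*x
  4 = 2*lambda*y
From these: x/y = 2/4, so x = 2t, y = 4t for some t.
Substitute into constraint: (2t)^2 + (4t)^2 = 7
  t^2 * 20 = 7
  t = sqrt(7/20)
Maximum = 2*x + 4*y = (2^2 + 4^2)*t = 20 * sqrt(7/20) = sqrt(140)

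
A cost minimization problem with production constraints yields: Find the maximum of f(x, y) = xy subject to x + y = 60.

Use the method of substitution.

Substitute y = 60 - x into f(x,y) = xy:
g(x) = x(60 - x) = 60x - x^2
g'(x) = 60 - 2x = 0  =>  x = 30
y = 60 - 30 = 30
Maximum value = 30 * 30 = 900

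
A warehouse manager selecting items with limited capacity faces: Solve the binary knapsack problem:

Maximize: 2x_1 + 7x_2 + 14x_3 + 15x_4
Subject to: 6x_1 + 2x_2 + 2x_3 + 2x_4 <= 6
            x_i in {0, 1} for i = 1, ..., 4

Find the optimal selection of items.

Items: item 1 (v=2, w=6), item 2 (v=7, w=2), item 3 (v=14, w=2), item 4 (v=15, w=2)
Capacity: 6
Checking all 16 subsets (w = total weight, v = total value):
  {}: w = 0, v = 0
  {1}: w = 6, v = 2
  {2}: w = 2, v = 7
  {3}: w = 2, v = 14
  {4}: w = 2, v = 15
  {1, 2}: w = 8 > 6, infeasible
  {1, 3}: w = 8 > 6, infeasible
  {1, 4}: w = 8 > 6, infeasible
  {2, 3}: w = 4, v = 21
  {2, 4}: w = 4, v = 22
  {3, 4}: w = 4, v = 29
  {1, 2, 3}: w = 10 > 6, infeasible
  {1, 2, 4}: w = 10 > 6, infeasible
  {1, 3, 4}: w = 10 > 6, infeasible
  {2, 3, 4}: w = 6, v = 36
  {1, 2, 3, 4}: w = 12 > 6, infeasible
Best feasible subset: items [2, 3, 4]
Total weight: 6 <= 6, total value: 36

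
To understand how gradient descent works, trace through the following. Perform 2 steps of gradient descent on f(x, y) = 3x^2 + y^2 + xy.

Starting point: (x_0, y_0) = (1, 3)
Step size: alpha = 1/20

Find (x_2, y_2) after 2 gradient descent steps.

f(x,y) = 3x^2 + y^2 + xy
grad_x = 6x + 1y, grad_y = 2y + 1x
Step 1: grad = (9, 7), (11/20, 53/20)
Step 2: grad = (119/20, 117/20), (101/400, 943/400)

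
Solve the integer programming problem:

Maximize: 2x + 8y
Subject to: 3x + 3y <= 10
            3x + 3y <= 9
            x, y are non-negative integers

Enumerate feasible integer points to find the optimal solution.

Constraint 1: 3x + 3y <= 10
Constraint 2: 3x + 3y <= 9
Feasible x range (need y >= 0): 0 <= x <= min(10/3, 9/3) => x in {0, ..., 3}.
Enumerate feasible integer points row by row (the coefficient of y is 8 > 0, so for each x the largest feasible y gives the best value):
  x = 0: y <= min((10 - 3*0)/3, (9 - 3*0)/3) => y in {0, ..., 3}; best 2*0 + 8*3 = 24
  x = 1: y <= min((10 - 3*1)/3, (9 - 3*1)/3) => y in {0, ..., 2}; best 2*1 + 8*2 = 18
  x = 2: y <= min((10 - 3*2)/3, (9 - 3*2)/3) => y in {0, ..., 1}; best 2*2 + 8*1 = 12
  x = 3: y <= min((10 - 3*3)/3, (9 - 3*3)/3) => y in {0}; best 2*3 + 8*0 = 6
The maximum 2x + 8y = 24 is achieved at x = 0, y = 3.
Check: 3*0 + 3*3 = 9 <= 10 and 3*0 + 3*3 = 9 <= 9.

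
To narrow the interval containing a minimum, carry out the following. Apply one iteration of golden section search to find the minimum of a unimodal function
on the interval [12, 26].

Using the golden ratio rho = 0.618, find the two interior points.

Golden section search on [12, 26].
Golden ratio rho = 0.618 (approx).
Interior points:
  x_1 = 12 + (1-0.618)*14 = 17.3480
  x_2 = 12 + 0.618*14 = 20.6520
Compare f(x_1) and f(x_2) to determine which subinterval to keep.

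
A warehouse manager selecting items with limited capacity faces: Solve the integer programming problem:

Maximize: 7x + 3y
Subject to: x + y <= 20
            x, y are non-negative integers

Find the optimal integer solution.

Objective: 7x + 3y, constraint: x + y <= 20
Coefficient of x is 7 >= coefficient of y is 3, so allocate the entire budget to x.
Optimal: x = 20, y = 0, value = 140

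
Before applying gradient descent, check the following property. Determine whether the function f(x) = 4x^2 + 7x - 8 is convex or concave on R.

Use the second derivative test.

f(x) = 4x^2 + 7x - 8
f'(x) = 8x + 7
f''(x) = 8
Since f''(x) = 8 > 0 for all x, f is convex on R.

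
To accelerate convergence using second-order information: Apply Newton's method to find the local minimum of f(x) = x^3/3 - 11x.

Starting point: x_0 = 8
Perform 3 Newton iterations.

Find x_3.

f(x) = x^3/3 - 11x
f'(x) = x^2 - 11, f''(x) = 2x
Newton update: x_{n+1} = x_n - (x_n^2 - 11)/(2*x_n)
Step 1: x_0 = 8, f'=53, f''=16, x_1 = 75/16
Step 2: x_1 = 75/16, f'=2809/256, f''=75/8, x_2 = 8441/2400
Step 3: x_2 = 8441/2400, f'=7890481/5760000, f''=8441/1200, x_3 = 134610481/40516800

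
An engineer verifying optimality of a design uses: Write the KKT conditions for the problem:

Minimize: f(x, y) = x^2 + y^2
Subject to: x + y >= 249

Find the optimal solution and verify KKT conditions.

KKT conditions for min x^2 + y^2 s.t. x + y >= 249:
Stationarity: 2x = mu, 2y = mu
So x = y = mu/2.
Complementary slackness: mu*(x + y - 249) = 0
Primal feasibility: x + y >= 249; dual feasibility: mu >= 0
If mu = 0 then x = y = 0, but 0 + 0 < 249 is infeasible, so the constraint is active.
Constraint active: x + y = 2*(mu/2) = 249 => mu = 249
x = y = 249/2, f = 62001/2
Verify: stationarity 2*(249/2) = 249 = mu; primal 249/2 + 249/2 = 249 >= 249; dual mu = 249 >= 0; complementary slackness 249*(249 - 249) = 0. All KKT conditions hold.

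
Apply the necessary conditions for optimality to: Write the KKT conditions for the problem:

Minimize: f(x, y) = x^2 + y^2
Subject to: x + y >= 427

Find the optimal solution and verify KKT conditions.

KKT conditions for min x^2 + y^2 s.t. x + y >= 427:
Stationarity: 2x = mu, 2y = mu
So x = y = mu/2.
Complementary slackness: mu*(x + y - 427) = 0
Primal feasibility: x + y >= 427; dual feasibility: mu >= 0
If mu = 0 then x = y = 0, but 0 + 0 < 427 is infeasible, so the constraint is active.
Constraint active: x + y = 2*(mu/2) = 427 => mu = 427
x = y = 427/2, f = 182329/2
Verify: stationarity 2*(427/2) = 427 = mu; primal 427/2 + 427/2 = 427 >= 427; dual mu = 427 >= 0; complementary slackness 427*(427 - 427) = 0. All KKT conditions hold.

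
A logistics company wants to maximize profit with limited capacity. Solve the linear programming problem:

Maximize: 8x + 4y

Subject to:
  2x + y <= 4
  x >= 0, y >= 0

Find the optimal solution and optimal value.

The feasible region has vertices at [(0, 0), (2, 0), (0, 4)].
Checking objective 8x + 4y at each vertex:
  (0, 0): 8*0 + 4*0 = 0
  (2, 0): 8*2 + 4*0 = 16
  (0, 4): 8*0 + 4*4 = 16
Maximum is 16 at (2, 0).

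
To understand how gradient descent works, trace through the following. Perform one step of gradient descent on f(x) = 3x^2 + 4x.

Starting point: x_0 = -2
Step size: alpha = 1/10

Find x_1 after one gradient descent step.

f(x) = 3x^2 + 4x
f'(x) = 6x + 4
f'(-2) = 6*-2 + (4) = -8
x_1 = x_0 - alpha * f'(x_0) = -2 - 1/10 * -8 = -6/5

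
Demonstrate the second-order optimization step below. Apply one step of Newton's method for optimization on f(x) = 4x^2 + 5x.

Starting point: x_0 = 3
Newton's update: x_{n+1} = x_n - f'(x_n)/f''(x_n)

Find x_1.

f(x) = 4x^2 + 5x
f'(x) = 8x + (5), f''(x) = 8
Newton step: x_1 = x_0 - f'(x_0)/f''(x_0)
f'(3) = 29
x_1 = 3 - 29/8 = -5/8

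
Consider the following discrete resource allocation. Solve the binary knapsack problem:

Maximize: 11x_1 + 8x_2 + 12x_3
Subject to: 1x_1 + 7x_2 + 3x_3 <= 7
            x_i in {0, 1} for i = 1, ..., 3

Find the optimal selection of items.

Items: item 1 (v=11, w=1), item 2 (v=8, w=7), item 3 (v=12, w=3)
Capacity: 7
Checking all 8 subsets (w = total weight, v = total value):
  {}: w = 0, v = 0
  {1}: w = 1, v = 11
  {2}: w = 7, v = 8
  {3}: w = 3, v = 12
  {1, 2}: w = 8 > 7, infeasible
  {1, 3}: w = 4, v = 23
  {2, 3}: w = 10 > 7, infeasible
  {1, 2, 3}: w = 11 > 7, infeasible
Best feasible subset: items [1, 3]
Total weight: 4 <= 7, total value: 23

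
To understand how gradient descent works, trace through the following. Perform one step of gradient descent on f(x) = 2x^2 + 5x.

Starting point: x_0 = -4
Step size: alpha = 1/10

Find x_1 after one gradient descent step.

f(x) = 2x^2 + 5x
f'(x) = 4x + 5
f'(-4) = 4*-4 + (5) = -11
x_1 = x_0 - alpha * f'(x_0) = -4 - 1/10 * -11 = -29/10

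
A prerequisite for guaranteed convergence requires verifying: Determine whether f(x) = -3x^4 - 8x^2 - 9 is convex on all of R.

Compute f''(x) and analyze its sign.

f(x) = -3x^4 - 8x^2 - 9
f'(x) = -12x^3 + -16x
f''(x) = -36x^2 + -16
f''(x) = -36x^2 + -16 <= -16 < 0 for all x
Therefore, f is concave on R.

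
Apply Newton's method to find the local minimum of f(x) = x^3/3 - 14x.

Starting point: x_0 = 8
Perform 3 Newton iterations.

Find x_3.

f(x) = x^3/3 - 14x
f'(x) = x^2 - 14, f''(x) = 2x
Newton update: x_{n+1} = x_n - (x_n^2 - 14)/(2*x_n)
Step 1: x_0 = 8, f'=50, f''=16, x_1 = 39/8
Step 2: x_1 = 39/8, f'=625/64, f''=39/4, x_2 = 2417/624
Step 3: x_2 = 2417/624, f'=390625/389376, f''=2417/312, x_3 = 11293153/3016416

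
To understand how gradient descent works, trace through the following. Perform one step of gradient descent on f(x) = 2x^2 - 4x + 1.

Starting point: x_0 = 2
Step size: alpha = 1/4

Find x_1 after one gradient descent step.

f(x) = 2x^2 - 4x + 1
f'(x) = 4x - 4
f'(2) = 4*2 + (-4) = 4
x_1 = x_0 - alpha * f'(x_0) = 2 - 1/4 * 4 = 1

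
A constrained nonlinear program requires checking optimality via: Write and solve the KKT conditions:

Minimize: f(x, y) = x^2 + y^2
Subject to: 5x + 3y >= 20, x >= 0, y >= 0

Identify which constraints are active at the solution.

KKT conditions for min x^2 + y^2 s.t. 5x + 3y >= 20, x >= 0, y >= 0:
Stationarity: 2x = mu*5 + mu_x, 2y = mu*3 + mu_y, with mu, mu_x, mu_y >= 0
Complementary slackness: mu*(5x + 3y - 20) = 0, mu_x*x = 0, mu_y*y = 0
(0, 0) is infeasible (5*0 + 3*0 < 20), so if mu = 0 stationarity would force x = mu_x/2 >= 0, y = mu_y/2 >= 0 with mu_x*x = mu_y*y = 0, i.e. x = y = 0: contradiction. Hence mu > 0 and 5x + 3y = 20 is active.
Try x > 0, y > 0 (so mu_x = mu_y = 0): x = 5*mu/2, y = 3*mu/2
Substitute: 5*(5*mu/2) + 3*(3*mu/2) = 20
  mu*34/2 = 20 => mu = 20/17
x* = 50/17 > 0, y* = 30/17 > 0, consistent with mu_x = mu_y = 0.
f is convex and the constraints are linear, so this KKT point is the global minimum.
f* = 200/17
Active constraints: 5x + 3y >= 20 (holds with equality, mu = 20/17 > 0); x >= 0 and y >= 0 are inactive (mu_x = mu_y = 0).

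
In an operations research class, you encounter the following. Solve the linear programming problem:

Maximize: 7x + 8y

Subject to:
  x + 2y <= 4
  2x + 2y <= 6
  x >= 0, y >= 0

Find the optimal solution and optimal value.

Feasible vertices: (0, 0), (0, 2), (2, 1), (3, 0)
Objective 7x + 8y at each:
  (0, 0): 0
  (0, 2): 16
  (2, 1): 22
  (3, 0): 21
Maximum is 22 at (2, 1).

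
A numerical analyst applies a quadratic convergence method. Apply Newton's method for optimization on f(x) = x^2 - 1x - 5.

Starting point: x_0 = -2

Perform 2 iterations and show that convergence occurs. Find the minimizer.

f(x) = x^2 - 1x - 5, f'(x) = 2x + (-1), f''(x) = 2
Step 1: f'(-2) = -5, x_1 = -2 - -5/2 = 1/2
Step 2: f'(1/2) = 0, x_2 = 1/2 (converged)
Newton's method converges in 1 step for quadratics.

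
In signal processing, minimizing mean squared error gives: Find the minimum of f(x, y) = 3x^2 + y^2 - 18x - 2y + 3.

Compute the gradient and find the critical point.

f(x,y) = 3x^2 + y^2 - 18x - 2y + 3
df/dx = 6x + (-18) = 0  =>  x = 3
df/dy = 2y + (-2) = 0  =>  y = 1
f(3, 1) = 3*(3)^2 + 1*(1)^2 + -18*(3) + -2*(1) + 3 = -25
Hessian is diagonal with entries 6, 2 > 0, so this is a minimum.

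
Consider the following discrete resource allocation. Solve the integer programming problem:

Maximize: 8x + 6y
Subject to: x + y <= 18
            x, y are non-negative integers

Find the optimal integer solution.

Objective: 8x + 6y, constraint: x + y <= 18
Coefficient of x is 8 >= coefficient of y is 6, so allocate the entire budget to x.
Optimal: x = 18, y = 0, value = 144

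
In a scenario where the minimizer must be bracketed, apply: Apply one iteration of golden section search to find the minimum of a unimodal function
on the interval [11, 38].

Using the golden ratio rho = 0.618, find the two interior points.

Golden section search on [11, 38].
Golden ratio rho = 0.618 (approx).
Interior points:
  x_1 = 11 + (1-0.618)*27 = 21.3140
  x_2 = 11 + 0.618*27 = 27.6860
Compare f(x_1) and f(x_2) to determine which subinterval to keep.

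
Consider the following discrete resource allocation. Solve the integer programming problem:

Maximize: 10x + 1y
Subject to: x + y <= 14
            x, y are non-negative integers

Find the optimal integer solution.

Objective: 10x + 1y, constraint: x + y <= 14
Coefficient of x is 10 >= coefficient of y is 1, so allocate the entire budget to x.
Optimal: x = 14, y = 0, value = 140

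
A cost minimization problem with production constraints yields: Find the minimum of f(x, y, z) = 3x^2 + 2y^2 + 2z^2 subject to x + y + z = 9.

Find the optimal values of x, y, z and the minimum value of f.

Using Lagrange multipliers on f = 3x^2 + 2y^2 + 2z^2 with constraint x + y + z = 9:
Conditions: 2*3*x = lambda, 2*2*y = lambda, 2*2*z = lambda
So x = lambda/6, y = lambda/4, z = lambda/4
Substituting into constraint: lambda * (2/3) = 9
lambda = 27/2
x = 9/4, y = 27/8, z = 27/8
Minimum value = 243/4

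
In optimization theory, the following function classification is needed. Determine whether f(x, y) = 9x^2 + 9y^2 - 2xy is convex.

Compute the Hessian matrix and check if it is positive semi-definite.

f(x,y) = 9x^2 + 9y^2 - 2xy
Hessian H = [[18, -2], [-2, 18]]
trace(H) = 36, det(H) = 320
Eigenvalues: (36 +/- sqrt(16)) / 2 = 20, 16
Since both eigenvalues > 0, f is convex.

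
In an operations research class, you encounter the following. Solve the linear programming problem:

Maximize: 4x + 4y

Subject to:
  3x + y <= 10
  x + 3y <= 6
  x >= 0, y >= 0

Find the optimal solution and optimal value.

Feasible vertices: (0, 0), (0, 2), (3, 1), (10/3, 0)
Objective 4x + 4y at each:
  (0, 0): 0
  (0, 2): 8
  (3, 1): 16
  (10/3, 0): 40/3
Maximum is 16 at (3, 1).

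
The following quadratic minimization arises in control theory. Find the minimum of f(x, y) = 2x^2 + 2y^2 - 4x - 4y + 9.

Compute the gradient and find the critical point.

f(x,y) = 2x^2 + 2y^2 - 4x - 4y + 9
df/dx = 4x + (-4) = 0  =>  x = 1
df/dy = 4y + (-4) = 0  =>  y = 1
f(1, 1) = 2*(1)^2 + 2*(1)^2 + -4*(1) + -4*(1) + 9 = 5
Hessian is diagonal with entries 4, 4 > 0, so this is a minimum.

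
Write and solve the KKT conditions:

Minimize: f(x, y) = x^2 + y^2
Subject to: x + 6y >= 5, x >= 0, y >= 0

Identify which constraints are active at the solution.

KKT conditions for min x^2 + y^2 s.t. 1x + 6y >= 5, x >= 0, y >= 0:
Stationarity: 2x = mu*1 + mu_x, 2y = mu*6 + mu_y, with mu, mu_x, mu_y >= 0
Complementary slackness: mu*(x + 6y - 5) = 0, mu_x*x = 0, mu_y*y = 0
(0, 0) is infeasible (1*0 + 6*0 < 5), so if mu = 0 stationarity would force x = mu_x/2 >= 0, y = mu_y/2 >= 0 with mu_x*x = mu_y*y = 0, i.e. x = y = 0: contradiction. Hence mu > 0 and x + 6y = 5 is active.
Try x > 0, y > 0 (so mu_x = mu_y = 0): x = 1*mu/2, y = 6*mu/2
Substitute: 1*(1*mu/2) + 6*(6*mu/2) = 5
  mu*37/2 = 5 => mu = 10/37
x* = 5/37 > 0, y* = 30/37 > 0, consistent with mu_x = mu_y = 0.
f is convex and the constraints are linear, so this KKT point is the global minimum.
f* = 25/37
Active constraints: x + 6y >= 5 (holds with equality, mu = 10/37 > 0); x >= 0 and y >= 0 are inactive (mu_x = mu_y = 0).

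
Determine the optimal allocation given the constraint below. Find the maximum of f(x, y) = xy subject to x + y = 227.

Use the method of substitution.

Substitute y = 227 - x into f(x,y) = xy:
g(x) = x(227 - x) = 227x - x^2
g'(x) = 227 - 2x = 0  =>  x = 227/2
y = 227 - 227/2 = 227/2
Maximum value = (227/2) * (227/2) = 51529/4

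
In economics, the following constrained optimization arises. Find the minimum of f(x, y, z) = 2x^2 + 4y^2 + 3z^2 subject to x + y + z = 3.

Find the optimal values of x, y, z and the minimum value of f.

Using Lagrange multipliers on f = 2x^2 + 4y^2 + 3z^2 with constraint x + y + z = 3:
Conditions: 2*2*x = lambda, 2*4*y = lambda, 2*3*z = lambda
So x = lambda/4, y = lambda/8, z = lambda/6
Substituting into constraint: lambda * (13/24) = 3
lambda = 72/13
x = 18/13, y = 9/13, z = 12/13
Minimum value = 108/13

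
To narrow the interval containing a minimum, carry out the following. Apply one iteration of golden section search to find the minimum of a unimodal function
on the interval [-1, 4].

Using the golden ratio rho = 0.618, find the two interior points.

Golden section search on [-1, 4].
Golden ratio rho = 0.618 (approx).
Interior points:
  x_1 = -1 + (1-0.618)*5 = 0.9100
  x_2 = -1 + 0.618*5 = 2.0900
Compare f(x_1) and f(x_2) to determine which subinterval to keep.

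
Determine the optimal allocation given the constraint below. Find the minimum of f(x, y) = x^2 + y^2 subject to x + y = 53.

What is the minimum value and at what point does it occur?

Substitute y = 53 - x into f(x,y) = x^2 + y^2:
g(x) = x^2 + (53 - x)^2 = 2x^2 - 106x + 2809
g'(x) = 4x - 106 = 0  =>  x = 53/2
y = 53 - 53/2 = 53/2
Minimum value = (53/2)^2 + (53/2)^2 = 2809/2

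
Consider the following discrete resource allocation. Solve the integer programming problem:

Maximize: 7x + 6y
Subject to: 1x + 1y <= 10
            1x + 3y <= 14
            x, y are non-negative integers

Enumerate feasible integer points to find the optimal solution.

Constraint 1: 1x + 1y <= 10
Constraint 2: 1x + 3y <= 14
Feasible x range (need y >= 0): 0 <= x <= min(10/1, 14/1) => x in {0, ..., 10}.
Enumerate feasible integer points row by row (the coefficient of y is 6 > 0, so for each x the largest feasible y gives the best value):
  x = 0: y <= min((10 - 1*0)/1, (14 - 1*0)/3) => y in {0, ..., 4}; best 7*0 + 6*4 = 24
  x = 1: y <= min((10 - 1*1)/1, (14 - 1*1)/3) => y in {0, ..., 4}; best 7*1 + 6*4 = 31
  x = 2: y <= min((10 - 1*2)/1, (14 - 1*2)/3) => y in {0, ..., 4}; best 7*2 + 6*4 = 38
  x = 3: y <= min((10 - 1*3)/1, (14 - 1*3)/3) => y in {0, ..., 3}; best 7*3 + 6*3 = 39
  x = 4: y <= min((10 - 1*4)/1, (14 - 1*4)/3) => y in {0, ..., 3}; best 7*4 + 6*3 = 46
  x = 5: y <= min((10 - 1*5)/1, (14 - 1*5)/3) => y in {0, ..., 3}; best 7*5 + 6*3 = 53
  x = 6: y <= min((10 - 1*6)/1, (14 - 1*6)/3) => y in {0, ..., 2}; best 7*6 + 6*2 = 54
  x = 7: y <= min((10 - 1*7)/1, (14 - 1*7)/3) => y in {0, ..., 2}; best 7*7 + 6*2 = 61
  x = 8: y <= min((10 - 1*8)/1, (14 - 1*8)/3) => y in {0, ..., 2}; best 7*8 + 6*2 = 68
  x = 9: y <= min((10 - 1*9)/1, (14 - 1*9)/3) => y in {0, ..., 1}; best 7*9 + 6*1 = 69
  x = 10: y <= min((10 - 1*10)/1, (14 - 1*10)/3) => y in {0}; best 7*10 + 6*0 = 70
The maximum 7x + 6y = 70 is achieved at x = 10, y = 0.
Check: 1*10 + 1*0 = 10 <= 10 and 1*10 + 3*0 = 10 <= 14.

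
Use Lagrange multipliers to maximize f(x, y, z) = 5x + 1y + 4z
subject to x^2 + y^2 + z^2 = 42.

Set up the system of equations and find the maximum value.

Lagrange conditions: 5 = 2*lambda*x, 1 = 2*lambda*y, 4 = 2*lambda*z
So x:5 = y:1 = z:4, i.e. x = 5t, y = 1t, z = 4t
Constraint: t^2*(5^2 + 1^2 + 4^2) = 42
  t^2 * 42 = 42  =>  t = sqrt(1)
Maximum = 5*5t + 1*1t + 4*4t = 42*sqrt(1) = 42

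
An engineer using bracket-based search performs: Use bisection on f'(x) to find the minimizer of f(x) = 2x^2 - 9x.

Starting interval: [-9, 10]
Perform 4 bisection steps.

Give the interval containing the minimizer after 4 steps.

Finding critical point of f(x) = 2x^2 - 9x using bisection on f'(x) = 4x + -9.
f'(x) = 0 when x = 9/4.
Starting interval: [-9, 10]
Step 1: mid = 1/2, f'(mid) = -7, new interval = [1/2, 10]
Step 2: mid = 21/4, f'(mid) = 12, new interval = [1/2, 21/4]
Step 3: mid = 23/8, f'(mid) = 5/2, new interval = [1/2, 23/8]
Step 4: mid = 27/16, f'(mid) = -9/4, new interval = [27/16, 23/8]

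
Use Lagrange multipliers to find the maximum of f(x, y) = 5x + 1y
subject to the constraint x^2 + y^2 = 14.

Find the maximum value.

Set up Lagrange conditions: grad f = lambda * grad g
  5 = 2*lambda*x
  1 = 2*lambda*y
From these: x/y = 5/1, so x = 5t, y = 1t for some t.
Substitute into constraint: (5t)^2 + (1t)^2 = 14
  t^2 * 26 = 14
  t = sqrt(14/26)
Maximum = 5*x + 1*y = (5^2 + 1^2)*t = 26 * sqrt(14/26) = sqrt(364)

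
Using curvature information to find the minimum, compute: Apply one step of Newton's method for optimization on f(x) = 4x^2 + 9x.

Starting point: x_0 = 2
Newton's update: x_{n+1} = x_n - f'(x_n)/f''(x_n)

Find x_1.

f(x) = 4x^2 + 9x
f'(x) = 8x + (9), f''(x) = 8
Newton step: x_1 = x_0 - f'(x_0)/f''(x_0)
f'(2) = 25
x_1 = 2 - 25/8 = -9/8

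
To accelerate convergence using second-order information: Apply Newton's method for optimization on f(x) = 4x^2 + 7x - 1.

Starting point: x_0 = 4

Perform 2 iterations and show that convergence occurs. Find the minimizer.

f(x) = 4x^2 + 7x - 1, f'(x) = 8x + (7), f''(x) = 8
Step 1: f'(4) = 39, x_1 = 4 - 39/8 = -7/8
Step 2: f'(-7/8) = 0, x_2 = -7/8 (converged)
Newton's method converges in 1 step for quadratics.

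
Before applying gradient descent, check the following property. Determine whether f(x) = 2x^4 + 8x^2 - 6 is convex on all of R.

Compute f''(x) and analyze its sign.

f(x) = 2x^4 + 8x^2 - 6
f'(x) = 8x^3 + 16x
f''(x) = 24x^2 + 16
f''(x) = 24x^2 + 16 >= 16 > 0 for all x
Therefore, f is convex on R.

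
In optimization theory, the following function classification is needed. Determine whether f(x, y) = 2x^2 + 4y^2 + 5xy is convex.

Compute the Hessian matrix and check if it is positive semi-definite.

f(x,y) = 2x^2 + 4y^2 + 5xy
Hessian H = [[4, 5], [5, 8]]
trace(H) = 12, det(H) = 7
Eigenvalues: (12 +/- sqrt(116)) / 2 = 11.39, 0.6148
Since both eigenvalues > 0, f is convex.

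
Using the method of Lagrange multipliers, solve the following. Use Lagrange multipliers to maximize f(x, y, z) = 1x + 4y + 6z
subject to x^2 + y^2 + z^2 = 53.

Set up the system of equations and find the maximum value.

Lagrange conditions: 1 = 2*lambda*x, 4 = 2*lambda*y, 6 = 2*lambda*z
So x:1 = y:4 = z:6, i.e. x = 1t, y = 4t, z = 6t
Constraint: t^2*(1^2 + 4^2 + 6^2) = 53
  t^2 * 53 = 53  =>  t = sqrt(1)
Maximum = 1*1t + 4*4t + 6*6t = 53*sqrt(1) = 53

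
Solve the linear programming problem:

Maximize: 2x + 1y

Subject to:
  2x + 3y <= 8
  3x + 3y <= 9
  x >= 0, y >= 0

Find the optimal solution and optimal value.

Feasible vertices: (0, 0), (0, 8/3), (1, 2), (3, 0)
Objective 2x + 1y at each:
  (0, 0): 0
  (0, 8/3): 8/3
  (1, 2): 4
  (3, 0): 6
Maximum is 6 at (3, 0).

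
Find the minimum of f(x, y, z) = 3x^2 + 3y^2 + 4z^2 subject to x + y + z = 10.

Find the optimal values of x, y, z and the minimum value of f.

Using Lagrange multipliers on f = 3x^2 + 3y^2 + 4z^2 with constraint x + y + z = 10:
Conditions: 2*3*x = lambda, 2*3*y = lambda, 2*4*z = lambda
So x = lambda/6, y = lambda/6, z = lambda/8
Substituting into constraint: lambda * (11/24) = 10
lambda = 240/11
x = 40/11, y = 40/11, z = 30/11
Minimum value = 1200/11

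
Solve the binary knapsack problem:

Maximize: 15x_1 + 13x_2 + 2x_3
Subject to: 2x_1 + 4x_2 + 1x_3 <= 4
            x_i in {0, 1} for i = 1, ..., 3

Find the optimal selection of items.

Items: item 1 (v=15, w=2), item 2 (v=13, w=4), item 3 (v=2, w=1)
Capacity: 4
Checking all 8 subsets (w = total weight, v = total value):
  {}: w = 0, v = 0
  {1}: w = 2, v = 15
  {2}: w = 4, v = 13
  {3}: w = 1, v = 2
  {1, 2}: w = 6 > 4, infeasible
  {1, 3}: w = 3, v = 17
  {2, 3}: w = 5 > 4, infeasible
  {1, 2, 3}: w = 7 > 4, infeasible
Best feasible subset: items [1, 3]
Total weight: 3 <= 4, total value: 17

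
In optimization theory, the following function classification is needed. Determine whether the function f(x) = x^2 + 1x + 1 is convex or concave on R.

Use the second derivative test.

f(x) = x^2 + 1x + 1
f'(x) = 2x + 1
f''(x) = 2
Since f''(x) = 2 > 0 for all x, f is convex on R.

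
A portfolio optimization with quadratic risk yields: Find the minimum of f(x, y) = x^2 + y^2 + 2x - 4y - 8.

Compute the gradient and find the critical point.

f(x,y) = x^2 + y^2 + 2x - 4y - 8
df/dx = 2x + (2) = 0  =>  x = -1
df/dy = 2y + (-4) = 0  =>  y = 2
f(-1, 2) = 1*(-1)^2 + 1*(2)^2 + 2*(-1) + -4*(2) + -8 = -13
Hessian is diagonal with entries 2, 2 > 0, so this is a minimum.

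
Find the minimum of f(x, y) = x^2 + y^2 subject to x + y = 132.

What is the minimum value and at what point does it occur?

Substitute y = 132 - x into f(x,y) = x^2 + y^2:
g(x) = x^2 + (132 - x)^2 = 2x^2 - 264x + 17424
g'(x) = 4x - 264 = 0  =>  x = 66
y = 132 - 66 = 66
Minimum value = 66^2 + 66^2 = 8712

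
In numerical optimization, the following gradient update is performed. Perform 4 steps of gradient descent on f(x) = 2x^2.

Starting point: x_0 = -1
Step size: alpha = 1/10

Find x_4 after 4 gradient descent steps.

f(x) = 2x^2, f'(x) = 4x + (0)
Step 1: f'(-1) = -4, x_1 = -1 - 1/10 * -4 = -3/5
Step 2: f'(-3/5) = -12/5, x_2 = -3/5 - 1/10 * -12/5 = -9/25
Step 3: f'(-9/25) = -36/25, x_3 = -9/25 - 1/10 * -36/25 = -27/125
Step 4: f'(-27/125) = -108/125, x_4 = -27/125 - 1/10 * -108/125 = -81/625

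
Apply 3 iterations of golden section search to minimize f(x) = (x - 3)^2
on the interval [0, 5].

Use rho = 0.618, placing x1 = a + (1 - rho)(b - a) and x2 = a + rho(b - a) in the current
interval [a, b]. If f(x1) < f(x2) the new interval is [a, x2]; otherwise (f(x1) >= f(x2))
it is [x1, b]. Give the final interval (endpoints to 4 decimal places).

Golden section search for min of f(x) = (x - 3)^2 on [0, 5].
Each step: x1 = a + (1 - rho)(b - a), x2 = a + rho(b - a); if f(x1) < f(x2) keep [a, x2], otherwise keep [x1, b].
Step 1: [0.0000, 5.0000], x1=1.9100 (f=1.1881), x2=3.0900 (f=0.0081); f(x1) > f(x2) => keep [1.9100, 5.0000]
Step 2: [1.9100, 5.0000], x1=3.0904 (f=0.0082), x2=3.8196 (f=0.6718); f(x1) < f(x2) => keep [1.9100, 3.8196]
Step 3: [1.9100, 3.8196], x1=2.6395 (f=0.1300), x2=3.0901 (f=0.0081); f(x1) > f(x2) => keep [2.6395, 3.8196]
Final interval: [2.6395, 3.8196]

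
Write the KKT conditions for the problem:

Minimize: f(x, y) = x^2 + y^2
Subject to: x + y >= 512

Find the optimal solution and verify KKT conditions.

KKT conditions for min x^2 + y^2 s.t. x + y >= 512:
Stationarity: 2x = mu, 2y = mu
So x = y = mu/2.
Complementary slackness: mu*(x + y - 512) = 0
Primal feasibility: x + y >= 512; dual feasibility: mu >= 0
If mu = 0 then x = y = 0, but 0 + 0 < 512 is infeasible, so the constraint is active.
Constraint active: x + y = 2*(mu/2) = 512 => mu = 512
x = y = 256, f = 131072
Verify: stationarity 2*256 = 512 = mu; primal 256 + 256 = 512 >= 512; dual mu = 512 >= 0; complementary slackness 512*(512 - 512) = 0. All KKT conditions hold.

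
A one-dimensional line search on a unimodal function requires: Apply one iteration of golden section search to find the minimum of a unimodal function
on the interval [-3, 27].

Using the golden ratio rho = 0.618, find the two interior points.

Golden section search on [-3, 27].
Golden ratio rho = 0.618 (approx).
Interior points:
  x_1 = -3 + (1-0.618)*30 = 8.4600
  x_2 = -3 + 0.618*30 = 15.5400
Compare f(x_1) and f(x_2) to determine which subinterval to keep.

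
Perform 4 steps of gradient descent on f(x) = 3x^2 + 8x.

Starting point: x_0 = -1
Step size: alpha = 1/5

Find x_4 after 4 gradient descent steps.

f(x) = 3x^2 + 8x, f'(x) = 6x + (8)
Step 1: f'(-1) = 2, x_1 = -1 - 1/5 * 2 = -7/5
Step 2: f'(-7/5) = -2/5, x_2 = -7/5 - 1/5 * -2/5 = -33/25
Step 3: f'(-33/25) = 2/25, x_3 = -33/25 - 1/5 * 2/25 = -167/125
Step 4: f'(-167/125) = -2/125, x_4 = -167/125 - 1/5 * -2/125 = -833/625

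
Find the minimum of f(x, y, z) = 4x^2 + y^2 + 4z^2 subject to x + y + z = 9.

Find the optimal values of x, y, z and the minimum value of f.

Using Lagrange multipliers on f = 4x^2 + y^2 + 4z^2 with constraint x + y + z = 9:
Conditions: 2*4*x = lambda, 2*1*y = lambda, 2*4*z = lambda
So x = lambda/8, y = lambda/2, z = lambda/8
Substituting into constraint: lambda * (3/4) = 9
lambda = 12
x = 3/2, y = 6, z = 3/2
Minimum value = 54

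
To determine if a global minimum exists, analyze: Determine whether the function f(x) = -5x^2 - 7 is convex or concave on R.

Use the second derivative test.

f(x) = -5x^2 - 7
f'(x) = -10x + 0
f''(x) = -10
Since f''(x) = -10 < 0 for all x, f is concave on R.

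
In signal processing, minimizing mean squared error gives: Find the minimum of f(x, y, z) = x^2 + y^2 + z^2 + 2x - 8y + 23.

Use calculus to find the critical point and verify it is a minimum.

f(x,y,z) = x^2 + y^2 + z^2 + 2x - 8y + 23
df/dx = 2x + (2) = 0 => x = -1
df/dy = 2y + (-8) = 0 => y = 4
df/dz = 2z + (0) = 0 => z = 0
f(-1,4,0) = 1*(-1)^2 + 1*(4)^2 + 1*(0)^2 + 2*(-1) + -8*(4) + 23 = 6
Hessian is diagonal with entries 2, 2, 2 > 0, confirmed minimum.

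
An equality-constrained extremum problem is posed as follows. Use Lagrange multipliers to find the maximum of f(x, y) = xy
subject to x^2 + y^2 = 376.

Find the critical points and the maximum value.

Lagrange conditions: y = 2*lambda*x and x = 2*lambda*y
If x = 0 then y = 0, violating the constraint, so x, y != 0.
Dividing: y/x = x/y => x^2 = y^2 => y = x or y = -x
Constraint: 2x^2 = 376 => x^2 = 188 => x = +/-sqrt(188)
Critical points: (sqrt(188), sqrt(188)), (-sqrt(188), -sqrt(188)), (sqrt(188), -sqrt(188)), (-sqrt(188), sqrt(188))
  y = x:  xy = x^2 = 188  at (sqrt(188), sqrt(188)) and (-sqrt(188), -sqrt(188))
  y = -x: xy = -x^2 = -188 at (sqrt(188), -sqrt(188)) and (-sqrt(188), sqrt(188))
Maximum xy = 188 at (sqrt(188), sqrt(188)) and (-sqrt(188), -sqrt(188))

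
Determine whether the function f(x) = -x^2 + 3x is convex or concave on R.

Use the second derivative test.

f(x) = -x^2 + 3x
f'(x) = -2x + 3
f''(x) = -2
Since f''(x) = -2 < 0 for all x, f is concave on R.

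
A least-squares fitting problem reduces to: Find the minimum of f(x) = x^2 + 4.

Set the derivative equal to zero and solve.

f(x) = x^2 + 4
f'(x) = 2x + (0) = 0
x = 0/2 = 0
f(0) = 4
Since f''(x) = 2 > 0, this is a minimum.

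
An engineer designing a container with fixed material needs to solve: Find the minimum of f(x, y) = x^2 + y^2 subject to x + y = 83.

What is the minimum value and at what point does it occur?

Substitute y = 83 - x into f(x,y) = x^2 + y^2:
g(x) = x^2 + (83 - x)^2 = 2x^2 - 166x + 6889
g'(x) = 4x - 166 = 0  =>  x = 83/2
y = 83 - 83/2 = 83/2
Minimum value = (83/2)^2 + (83/2)^2 = 6889/2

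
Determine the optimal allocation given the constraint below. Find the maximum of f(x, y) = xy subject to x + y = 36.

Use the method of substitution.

Substitute y = 36 - x into f(x,y) = xy:
g(x) = x(36 - x) = 36x - x^2
g'(x) = 36 - 2x = 0  =>  x = 18
y = 36 - 18 = 18
Maximum value = 18 * 18 = 324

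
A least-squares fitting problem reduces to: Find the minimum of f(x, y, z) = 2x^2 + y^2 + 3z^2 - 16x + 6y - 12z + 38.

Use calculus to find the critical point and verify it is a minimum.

f(x,y,z) = 2x^2 + y^2 + 3z^2 - 16x + 6y - 12z + 38
df/dx = 4x + (-16) = 0 => x = 4
df/dy = 2y + (6) = 0 => y = -3
df/dz = 6z + (-12) = 0 => z = 2
f(4,-3,2) = 2*(4)^2 + 1*(-3)^2 + 3*(2)^2 + -16*(4) + 6*(-3) + -12*(2) + 38 = -15
Hessian is diagonal with entries 4, 2, 6 > 0, confirmed minimum.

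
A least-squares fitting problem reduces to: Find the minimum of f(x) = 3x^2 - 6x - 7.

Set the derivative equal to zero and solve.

f(x) = 3x^2 - 6x - 7
f'(x) = 6x + (-6) = 0
x = 6/6 = 1
f(1) = -10
Since f''(x) = 6 > 0, this is a minimum.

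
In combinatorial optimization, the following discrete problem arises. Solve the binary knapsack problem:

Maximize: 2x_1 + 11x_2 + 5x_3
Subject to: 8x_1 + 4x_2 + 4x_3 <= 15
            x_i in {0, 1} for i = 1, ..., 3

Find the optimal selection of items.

Items: item 1 (v=2, w=8), item 2 (v=11, w=4), item 3 (v=5, w=4)
Capacity: 15
Checking all 8 subsets (w = total weight, v = total value):
  {}: w = 0, v = 0
  {1}: w = 8, v = 2
  {2}: w = 4, v = 11
  {3}: w = 4, v = 5
  {1, 2}: w = 12, v = 13
  {1, 3}: w = 12, v = 7
  {2, 3}: w = 8, v = 16
  {1, 2, 3}: w = 16 > 15, infeasible
Best feasible subset: items [2, 3]
Total weight: 8 <= 15, total value: 16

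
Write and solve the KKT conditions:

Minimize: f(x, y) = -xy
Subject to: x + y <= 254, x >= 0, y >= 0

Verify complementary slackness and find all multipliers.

Problem: min -xy s.t. x + y <= 254 (multiplier lambda), x >= 0 (mu_x), y >= 0 (mu_y)
KKT stationarity: -y + lambda - mu_x = 0, -x + lambda - mu_y = 0, with lambda, mu_x, mu_y >= 0
Complementary slackness: lambda*(x + y - 254) = 0, mu_x*x = 0, mu_y*y = 0
If lambda = 0: y = -mu_x <= 0 and x = -mu_y <= 0 force x = y = 0 with f = 0; but x = y = 127 is feasible with f = -16129 < 0, so this is not the minimum. Hence lambda > 0 and x + y = 254.
Try x > 0, y > 0 (so mu_x = mu_y = 0): y = lambda, x = lambda => x = y = lambda
x + y = 254 => 2*lambda = 254 => lambda = 127
x* = y* = 127 > 0, consistent with mu_x = mu_y = 0.
(Any feasible point with x = 0 or y = 0 has f = 0 > -16129, so the minimum is not on those boundaries.)
min(-xy) = -16129 (i.e. max xy = 16129)
Multipliers: lambda = 127, mu_x = 0, mu_y = 0
Complementary slackness: lambda*(x + y - 254) = 127*(127 + 127 - 254) = 0, mu_x*x = 0*127 = 0, mu_y*y = 0*127 = 0. Satisfied.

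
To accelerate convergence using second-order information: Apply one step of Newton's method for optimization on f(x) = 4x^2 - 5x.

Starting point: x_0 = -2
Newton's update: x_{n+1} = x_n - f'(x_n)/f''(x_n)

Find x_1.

f(x) = 4x^2 - 5x
f'(x) = 8x + (-5), f''(x) = 8
Newton step: x_1 = x_0 - f'(x_0)/f''(x_0)
f'(-2) = -21
x_1 = -2 - -21/8 = 5/8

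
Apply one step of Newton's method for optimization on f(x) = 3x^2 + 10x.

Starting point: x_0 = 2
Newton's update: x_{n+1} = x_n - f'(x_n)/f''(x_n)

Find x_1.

f(x) = 3x^2 + 10x
f'(x) = 6x + (10), f''(x) = 6
Newton step: x_1 = x_0 - f'(x_0)/f''(x_0)
f'(2) = 22
x_1 = 2 - 22/6 = -5/3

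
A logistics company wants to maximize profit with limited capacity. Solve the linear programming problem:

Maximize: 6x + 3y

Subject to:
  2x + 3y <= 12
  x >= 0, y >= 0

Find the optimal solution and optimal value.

The feasible region has vertices at [(0, 0), (6, 0), (0, 4)].
Checking objective 6x + 3y at each vertex:
  (0, 0): 6*0 + 3*0 = 0
  (6, 0): 6*6 + 3*0 = 36
  (0, 4): 6*0 + 3*4 = 12
Maximum is 36 at (6, 0).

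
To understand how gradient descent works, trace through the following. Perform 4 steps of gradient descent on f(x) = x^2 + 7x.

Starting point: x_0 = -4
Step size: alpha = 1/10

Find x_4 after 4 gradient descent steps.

f(x) = x^2 + 7x, f'(x) = 2x + (7)
Step 1: f'(-4) = -1, x_1 = -4 - 1/10 * -1 = -39/10
Step 2: f'(-39/10) = -4/5, x_2 = -39/10 - 1/10 * -4/5 = -191/50
Step 3: f'(-191/50) = -16/25, x_3 = -191/50 - 1/10 * -16/25 = -939/250
Step 4: f'(-939/250) = -64/125, x_4 = -939/250 - 1/10 * -64/125 = -4631/1250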